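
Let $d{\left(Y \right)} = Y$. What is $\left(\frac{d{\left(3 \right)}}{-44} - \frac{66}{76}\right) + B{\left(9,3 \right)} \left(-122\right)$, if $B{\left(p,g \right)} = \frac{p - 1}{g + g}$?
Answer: $- \frac{410317}{2508} \approx -163.6$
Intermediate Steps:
$B{\left(p,g \right)} = \frac{-1 + p}{2 g}$
$\left(\frac{d{\left(3 \right)}}{-44} - \frac{66}{76}\right) + B{\left(9,3 \right)} \left(-122\right) = \left(\frac{3}{-44} - \frac{66}{76}\right) + \frac{-1 + 9}{2 \cdot 3} \left(-122\right) = \left(3 \left(- \frac{1}{44}\right) - \frac{33}{38}\right) + \frac{1}{2} \cdot \frac{1}{3} \cdot 8 \left(-122\right) = \left(- \frac{3}{44} - \frac{33}{38}\right) + \frac{4}{3} \left(-122\right) = - \frac{783}{836} - \frac{488}{3} = - \frac{410317}{2508}$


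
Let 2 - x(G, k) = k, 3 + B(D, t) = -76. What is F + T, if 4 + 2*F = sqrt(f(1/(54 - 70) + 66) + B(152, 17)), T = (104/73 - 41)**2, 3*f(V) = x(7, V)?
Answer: 8335663/5329 + I*sqrt(1605)/8 ≈ 1564.2 + 5.0078*I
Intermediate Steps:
B(D, t) = -79 (B(D, t) = -3 - 76 = -79)
x(G, k) = 2 - k
f(V) = 2/3 - V/3 (f(V) = (2 - V)/3 = 2/3 - V/3)
T = 8346321/5329 (T = (104*(1/73) - 41)**2 = (104/73 - 41)**2 = (-2889/73)**2 = 8346321/5329 ≈ 1566.2)
F = -2 + I*sqrt(1605)/8 (F = -2 + sqrt((2/3 - (1/(54 - 70) + 66)/3) - 79)/2 = -2 + sqrt((2/3 - (1/(-16) + 66)/3) - 79)/2 = -2 + sqrt((2/3 - (-1/16 + 66)/3) - 79)/2 = -2 + sqrt((2/3 - 1/3*1055/16) - 79)/2 = -2 + sqrt((2/3 - 1055/48) - 79)/2 = -2 + sqrt(-341/16 - 79)/2 = -2 + sqrt(-1605/16)/2 = -2 + (I*sqrt(1605)/4)/2 = -2 + I*sqrt(1605)/8 ≈ -2.0 + 5.0078*I)
F + T = (-2 + I*sqrt(1605)/8) + 8346321/5329 = 8335663/5329 + I*sqrt(1605)/8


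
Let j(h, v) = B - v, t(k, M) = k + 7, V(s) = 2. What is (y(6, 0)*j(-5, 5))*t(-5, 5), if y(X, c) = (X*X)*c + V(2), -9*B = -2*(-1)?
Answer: -188/9 ≈ -20.889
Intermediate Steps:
B = -2/9 (B = -(-2)*(-1)/9 = -⅑*2 = -2/9 ≈ -0.22222)
y(X, c) = 2 + c*X² (y(X, c) = (X*X)*c + 2 = X²*c + 2 = c*X² + 2 = 2 + c*X²)
t(k, M) = 7 + k
j(h, v) = -2/9 - v
(y(6, 0)*j(-5, 5))*t(-5, 5) = ((2 + 0*6²)*(-2/9 - 1*5))*(7 - 5) = ((2 + 0*36)*(-2/9 - 5))*2 = ((2 + 0)*(-47/9))*2 = (2*(-47/9))*2 = -94/9*2 = -188/9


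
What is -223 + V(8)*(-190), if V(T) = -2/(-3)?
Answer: -1049/3 ≈ -349.67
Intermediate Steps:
V(T) = 2/3 (V(T) = -2*(-1/3) = 2/3)
-223 + V(8)*(-190) = -223 + (2/3)*(-190) = -223 - 380/3 = -1049/3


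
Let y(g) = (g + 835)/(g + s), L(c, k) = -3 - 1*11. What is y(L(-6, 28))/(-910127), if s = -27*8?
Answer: 821/209329210 ≈ 3.9221e-6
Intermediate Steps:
s = -216
L(c, k) = -14 (L(c, k) = -3 - 11 = -14)
y(g) = (835 + g)/(-216 + g) (y(g) = (g + 835)/(g - 216) = (835 + g)/(-216 + g))
y(L(-6, 28))/(-910127) = ((835 - 14)/(-216 - 14))/(-910127) = (821/(-230))*(-1/910127) = -1/230*821*(-1/910127) = -821/230*(-1/910127) = 821/209329210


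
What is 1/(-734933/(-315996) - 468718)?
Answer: -315996/148112278195 ≈ -2.1335e-6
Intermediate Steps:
1/(-734933/(-315996) - 468718) = 1/(-734933*(-1/315996) - 468718) = 1/(734933/315996 - 468718) = 1/(-148112278195/315996) = -315996/148112278195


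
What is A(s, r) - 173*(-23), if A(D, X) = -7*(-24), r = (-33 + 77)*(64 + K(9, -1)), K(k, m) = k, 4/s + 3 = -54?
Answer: 4147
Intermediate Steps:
s = -4/57 (s = 4/(-3 - 54) = 4/(-57) = 4*(-1/57) = -4/57 ≈ -0.070175)
r = 3212 (r = (-33 + 77)*(64 + 9) = 44*73 = 3212)
A(D, X) = 168
A(s, r) - 173*(-23) = 168 - 173*(-23) = 168 + 3979 = 4147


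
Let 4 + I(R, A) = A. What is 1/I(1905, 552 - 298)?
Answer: 1/250 ≈ 0.0040000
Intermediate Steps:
I(R, A) = -4 + A
1/I(1905, 552 - 298) = 1/(-4 + (552 - 298)) = 1/(-4 + 254) = 1/250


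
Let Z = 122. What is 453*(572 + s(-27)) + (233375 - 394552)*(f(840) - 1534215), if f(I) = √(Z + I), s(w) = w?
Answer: 247280417940 - 161177*√962 ≈ 2.4728e+11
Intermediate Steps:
f(I) = √(122 + I)
453*(572 + s(-27)) + (233375 - 394552)*(f(840) - 1534215) = 453*(572 - 27) + (233375 - 394552)*(√(122 + 840) - 1534215) = 453*545 - 161177*(√962 - 1534215) = 246885 - 161177*(-1534215 + √962) = 246885 + (247280171055 - 161177*√962) = 247280417940 - 161177*√962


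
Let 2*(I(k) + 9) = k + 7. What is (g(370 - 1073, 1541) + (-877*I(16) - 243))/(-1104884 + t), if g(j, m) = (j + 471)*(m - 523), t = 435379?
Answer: 477223/1339010 ≈ 0.35640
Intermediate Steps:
g(j, m) = (-523 + m)*(471 + j) (g(j, m) = (471 + j)*(-523 + m) = (-523 + m)*(471 + j))
I(k) = -11/2 + k/2 (I(k) = -9 + (k + 7)/2 = -9 + (7 + k)/2 = -9 + (7/2 + k/2) = -11/2 + k/2)
(g(370 - 1073, 1541) + (-877*I(16) - 243))/(-1104884 + t) = ((-246333 - 523*(370 - 1073) + 471*1541 + (370 - 1073)*1541) + (-877*(-11/2 + (1/2)*16) - 243))/(-1104884 + 435379) = ((-246333 - 523*(-703) + 725811 - 703*1541) + (-877*(-11/2 + 8) - 243))/(-669505) = ((-246333 + 367669 + 725811 - 1083323) + (-877*5/2 - 243))*(-1/669505) = (-236176 + (-4385/2 - 243))*(-1/669505) = (-236176 - 4871/2)*(-1/669505) = -477223/2*(-1/669505) = 477223/1339010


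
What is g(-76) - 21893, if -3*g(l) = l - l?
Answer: -21893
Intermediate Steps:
g(l) = 0 (g(l) = -(l - l)/3 = -⅓*0 = 0)
g(-76) - 21893 = 0 - 21893 = -21893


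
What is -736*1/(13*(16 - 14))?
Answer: -368/13 ≈ -28.308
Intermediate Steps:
-736*1/(13*(16 - 14)) = -736/(13*2) = -736/26 = -736*1/26 = -368/13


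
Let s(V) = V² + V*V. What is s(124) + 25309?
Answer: 56061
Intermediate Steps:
s(V) = 2*V² (s(V) = V² + V² = 2*V²)
s(124) + 25309 = 2*124² + 25309 = 2*15376 + 25309 = 30752 + 25309 = 56061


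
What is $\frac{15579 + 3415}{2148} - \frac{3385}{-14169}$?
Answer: $\frac{15355387}{1690834} \approx 9.0815$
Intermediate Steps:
$\frac{15579 + 3415}{2148} - \frac{3385}{-14169} = 18994 \cdot \frac{1}{2148} - - \frac{3385}{14169} = \frac{9497}{1074} + \frac{3385}{14169} = \frac{15355387}{1690834}$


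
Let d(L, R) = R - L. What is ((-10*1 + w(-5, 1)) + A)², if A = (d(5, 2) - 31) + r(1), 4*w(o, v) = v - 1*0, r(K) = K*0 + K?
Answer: 29241/16 ≈ 1827.6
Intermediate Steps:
r(K) = K (r(K) = 0 + K = K)
w(o, v) = v/4 (w(o, v) = (v - 1*0)/4 = (v + 0)/4 = v/4)
A = -33 (A = ((2 - 1*5) - 31) + 1 = ((2 - 5) - 31) + 1 = (-3 - 31) + 1 = -34 + 1 = -33)
((-10*1 + w(-5, 1)) + A)² = ((-10*1 + (¼)*1) - 33)² = ((-10 + ¼) - 33)² = (-39/4 - 33)² = (-171/4)² = 29241/16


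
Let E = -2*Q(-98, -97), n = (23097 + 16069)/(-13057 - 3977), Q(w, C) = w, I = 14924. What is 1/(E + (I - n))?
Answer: 8517/128796623 ≈ 6.6128e-5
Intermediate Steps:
n = -19583/8517 (n = 39166/(-17034) = 39166*(-1/17034) = -19583/8517 ≈ -2.2993)
E = 196 (E = -2*(-98) = 196)
1/(E + (I - n)) = 1/(196 + (14924 - 1*(-19583/8517))) = 1/(196 + (14924 + 19583/8517)) = 1/(196 + 127127291/8517) = 1/(128796623/8517) = 8517/128796623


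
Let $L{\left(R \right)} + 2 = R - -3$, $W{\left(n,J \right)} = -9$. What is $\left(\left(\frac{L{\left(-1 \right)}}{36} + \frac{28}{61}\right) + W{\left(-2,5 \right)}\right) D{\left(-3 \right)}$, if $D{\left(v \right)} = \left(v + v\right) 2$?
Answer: $\frac{6252}{61} \approx 102.49$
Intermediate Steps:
$L{\left(R \right)} = 1 + R$ ($L{\left(R \right)} = -2 + \left(R - -3\right) = -2 + \left(R + 3\right) = -2 + \left(3 + R\right) = 1 + R$)
$D{\left(v \right)} = 4 v$ ($D{\left(v \right)} = 2 v 2 = 4 v$)
$\left(\left(\frac{L{\left(-1 \right)}}{36} + \frac{28}{61}\right) + W{\left(-2,5 \right)}\right) D{\left(-3 \right)} = \left(\left(\frac{1 - 1}{36} + \frac{28}{61}\right) - 9\right) 4 \left(-3\right) = \left(\left(0 \cdot \frac{1}{36} + 28 \cdot \frac{1}{61}\right) - 9\right) \left(-12\right) = \left(\left(0 + \frac{28}{61}\right) - 9\right) \left(-12\right) = \left(\frac{28}{61} - 9\right) \left(-12\right) = \left(- \frac{521}{61}\right) \left(-12\right) = \frac{6252}{61}$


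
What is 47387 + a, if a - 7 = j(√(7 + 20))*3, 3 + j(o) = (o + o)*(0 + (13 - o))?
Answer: 47223 + 234*√3 ≈ 47628.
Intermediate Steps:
j(o) = -3 + 2*o*(13 - o) (j(o) = -3 + (o + o)*(0 + (13 - o)) = -3 + (2*o)*(13 - o) = -3 + 2*o*(13 - o))
a = -164 + 234*√3 (a = 7 + (-3 - 2*(√(7 + 20))² + 26*√(7 + 20))*3 = 7 + (-3 - 2*(√27)² + 26*√27)*3 = 7 + (-3 - 2*(3*√3)² + 26*(3*√3))*3 = 7 + (-3 - 2*27 + 78*√3)*3 = 7 + (-3 - 54 + 78*√3)*3 = 7 + (-57 + 78*√3)*3 = 7 + (-171 + 234*√3) = -164 + 234*√3 ≈ 241.30)
47387 + a = 47387 + (-164 + 234*√3) = 47223 + 234*√3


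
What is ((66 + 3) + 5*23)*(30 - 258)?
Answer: -41952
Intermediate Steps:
((66 + 3) + 5*23)*(30 - 258) = (69 + 115)*(-228) = 184*(-228) = -41952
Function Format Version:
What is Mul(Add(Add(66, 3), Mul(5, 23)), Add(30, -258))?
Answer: -41952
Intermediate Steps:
Mul(Add(Add(66, 3), Mul(5, 23)), Add(30, -258)) = Mul(Add(69, 115), -228) = Mul(184, -228) = -41952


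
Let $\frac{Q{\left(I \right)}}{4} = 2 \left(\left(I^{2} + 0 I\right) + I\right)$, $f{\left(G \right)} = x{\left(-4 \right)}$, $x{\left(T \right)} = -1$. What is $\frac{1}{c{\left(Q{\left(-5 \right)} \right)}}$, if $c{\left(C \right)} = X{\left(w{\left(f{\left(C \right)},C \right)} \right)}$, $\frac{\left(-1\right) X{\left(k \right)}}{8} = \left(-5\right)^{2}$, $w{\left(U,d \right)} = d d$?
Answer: $- \frac{1}{200} \approx -0.005$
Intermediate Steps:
$f{\left(G \right)} = -1$
$w{\left(U,d \right)} = d^{2}$
$Q{\left(I \right)} = 8 I + 8 I^{2}$ ($Q{\left(I \right)} = 4 \cdot 2 \left(\left(I^{2} + 0 I\right) + I\right) = 4 \cdot 2 \left(\left(I^{2} + 0\right) + I\right) = 4 \cdot 2 \left(I^{2} + I\right) = 4 \cdot 2 \left(I + I^{2}\right) = 4 \left(2 I + 2 I^{2}\right) = 8 I + 8 I^{2}$)
$X{\left(k \right)} = -200$ ($X{\left(k \right)} = - 8 \left(-5\right)^{2} = \left(-8\right) 25 = -200$)
$c{\left(C \right)} = -200$
$\frac{1}{c{\left(Q{\left(-5 \right)} \right)}} = \frac{1}{-200} = - \frac{1}{200}$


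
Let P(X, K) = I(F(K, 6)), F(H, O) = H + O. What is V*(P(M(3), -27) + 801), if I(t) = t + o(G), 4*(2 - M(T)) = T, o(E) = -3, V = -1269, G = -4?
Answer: -986013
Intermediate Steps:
M(T) = 2 - T/4
I(t) = -3 + t (I(t) = t - 3 = -3 + t)
P(X, K) = 3 + K (P(X, K) = -3 + (K + 6) = -3 + (6 + K) = 3 + K)
V*(P(M(3), -27) + 801) = -1269*((3 - 27) + 801) = -1269*(-24 + 801) = -1269*777 = -986013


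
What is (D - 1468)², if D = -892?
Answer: 5569600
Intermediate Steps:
(D - 1468)² = (-892 - 1468)² = (-2360)² = 5569600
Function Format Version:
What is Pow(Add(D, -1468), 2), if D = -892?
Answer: 5569600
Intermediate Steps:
Pow(Add(D, -1468), 2) = Pow(Add(-892, -1468), 2) = Pow(-2360, 2) = 5569600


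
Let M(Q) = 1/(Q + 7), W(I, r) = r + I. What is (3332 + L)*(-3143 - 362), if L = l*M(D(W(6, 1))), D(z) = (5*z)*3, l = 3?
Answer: -1308020435/112 ≈ -1.1679e+7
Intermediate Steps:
W(I, r) = I + r
D(z) = 15*z
M(Q) = 1/(7 + Q)
L = 3/112 (L = 3/(7 + 15*(6 + 1)) = 3/(7 + 15*7) = 3/(7 + 105) = 3/112 ≈ 0.026786)
(3332 + L)*(-3143 - 362) = (3332 + 3/112)*(-3143 - 362) = (373187/112)*(-3505) = -1308020435/112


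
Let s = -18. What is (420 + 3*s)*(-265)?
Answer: -96990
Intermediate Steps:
(420 + 3*s)*(-265) = (420 + 3*(-18))*(-265) = (420 - 54)*(-265) = 366*(-265) = -96990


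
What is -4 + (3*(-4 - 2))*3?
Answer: -58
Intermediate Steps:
-4 + (3*(-4 - 2))*3 = -4 + (3*(-6))*3 = -4 - 18*3 = -4 - 54 = -58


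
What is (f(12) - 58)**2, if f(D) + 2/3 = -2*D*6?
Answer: 369664/9 ≈ 41074.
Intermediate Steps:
f(D) = -2/3 - 12*D (f(D) = -2/3 - 2*D*6 = -2/3 - 12*D)
(f(12) - 58)**2 = ((-2/3 - 12*12) - 58)**2 = ((-2/3 - 144) - 58)**2 = (-434/3 - 58)**2 = (-608/3)**2 = 369664/9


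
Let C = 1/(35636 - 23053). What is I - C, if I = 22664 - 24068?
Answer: -17666533/12583 ≈ -1404.0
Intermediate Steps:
I = -1404
C = 1/12583 ≈ 7.9472e-5
I - C = -1404 - 1*1/12583 = -1404 - 1/12583 = -17666533/12583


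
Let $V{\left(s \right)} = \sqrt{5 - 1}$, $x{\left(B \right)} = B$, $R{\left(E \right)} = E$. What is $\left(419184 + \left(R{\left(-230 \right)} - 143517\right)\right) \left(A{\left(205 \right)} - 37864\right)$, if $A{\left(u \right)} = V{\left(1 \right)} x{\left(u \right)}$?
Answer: $-10316217398$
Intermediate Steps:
$V{\left(s \right)} = 2$ ($V{\left(s \right)} = \sqrt{4} = 2$)
$A{\left(u \right)} = 2 u$
$\left(419184 + \left(R{\left(-230 \right)} - 143517\right)\right) \left(A{\left(205 \right)} - 37864\right) = \left(419184 - 143747\right) \left(2 \cdot 205 - 37864\right) = \left(419184 - 143747\right) \left(410 - 37864\right) = 275437 \left(-37454\right) = -10316217398$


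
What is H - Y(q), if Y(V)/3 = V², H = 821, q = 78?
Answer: -17431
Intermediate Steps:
Y(V) = 3*V²
H - Y(q) = 821 - 3*78² = 821 - 3*6084 = 821 - 1*18252 = 821 - 18252 = -17431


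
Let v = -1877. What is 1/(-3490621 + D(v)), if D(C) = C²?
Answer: 1/32508 ≈ 3.0762e-5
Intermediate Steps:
1/(-3490621 + D(v)) = 1/(-3490621 + (-1877)²) = 1/(-3490621 + 3523129) = 1/32508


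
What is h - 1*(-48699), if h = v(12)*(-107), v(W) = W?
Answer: 47415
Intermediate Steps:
h = -1284 (h = 12*(-107) = -1284)
h - 1*(-48699) = -1284 - 1*(-48699) = -1284 + 48699 = 47415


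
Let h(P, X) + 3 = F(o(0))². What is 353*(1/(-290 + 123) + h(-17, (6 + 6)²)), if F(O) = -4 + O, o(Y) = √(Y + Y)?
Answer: 766010/167 ≈ 4586.9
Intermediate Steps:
o(Y) = √2*√Y (o(Y) = √(2*Y) = √2*√Y)
h(P, X) = 13 (h(P, X) = -3 + (-4 + √2*√0)² = -3 + (-4 + √2*0)² = -3 + (-4 + 0)² = -3 + (-4)² = -3 + 16 = 13)
353*(1/(-290 + 123) + h(-17, (6 + 6)²)) = 353*(1/(-290 + 123) + 13) = 353*(1/(-167) + 13) = 353*(-1/167 + 13) = 353*(2170/167) = 766010/167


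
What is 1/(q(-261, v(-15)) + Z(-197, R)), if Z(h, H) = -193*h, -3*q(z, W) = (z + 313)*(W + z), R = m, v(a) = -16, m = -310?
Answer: 3/128467 ≈ 2.3352e-5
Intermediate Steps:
R = -310
q(z, W) = -(313 + z)*(W + z)/3 (q(z, W) = -(z + 313)*(W + z)/3 = -(313 + z)*(W + z)/3)
1/(q(-261, v(-15)) + Z(-197, R)) = 1/((-313/3*(-16) - 313/3*(-261) - ⅓*(-261)² - ⅓*(-16)*(-261)) - 193*(-197)) = 1/((5008/3 + 27231 - ⅓*68121 - 1392) + 38021) = 1/((5008/3 + 27231 - 22707 - 1392) + 38021) = 1/(14404/3 + 38021) = 1/(128467/3) = 3/128467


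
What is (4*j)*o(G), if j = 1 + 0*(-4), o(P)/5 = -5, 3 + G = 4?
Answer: -100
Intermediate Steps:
G = 1 (G = -3 + 4 = 1)
o(P) = -25 (o(P) = 5*(-5) = -25)
j = 1 (j = 1 + 0 = 1)
(4*j)*o(G) = (4*1)*(-25) = 4*(-25) = -100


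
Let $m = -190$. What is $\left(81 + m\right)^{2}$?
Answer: $11881$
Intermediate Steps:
$\left(81 + m\right)^{2} = \left(81 - 190\right)^{2} = \left(-109\right)^{2} = 11881$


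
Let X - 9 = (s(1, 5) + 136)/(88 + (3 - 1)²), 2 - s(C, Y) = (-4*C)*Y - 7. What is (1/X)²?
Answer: 8464/986049 ≈ 0.0085838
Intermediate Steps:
s(C, Y) = 9 + 4*C*Y (s(C, Y) = 2 - ((-4*C)*Y - 7) = 2 - (-4*C*Y - 7) = 2 - (-7 - 4*C*Y) = 2 + (7 + 4*C*Y) = 9 + 4*C*Y)
X = 993/92 (X = 9 + ((9 + 4*1*5) + 136)/(88 + (3 - 1)²) = 9 + ((9 + 20) + 136)/(88 + 2²) = 9 + (29 + 136)/(88 + 4) = 9 + 165/92 = 993/92 ≈ 10.793)
(1/X)² = (1/(993/92))² = (92/993)² = 8464/986049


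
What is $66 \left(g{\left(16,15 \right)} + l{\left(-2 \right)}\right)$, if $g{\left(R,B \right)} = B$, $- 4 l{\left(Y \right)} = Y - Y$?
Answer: $990$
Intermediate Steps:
$l{\left(Y \right)} = 0$ ($l{\left(Y \right)} = - \frac{Y - Y}{4} = \left(- \frac{1}{4}\right) 0 = 0$)
$66 \left(g{\left(16,15 \right)} + l{\left(-2 \right)}\right) = 66 \left(15 + 0\right) = 66 \cdot 15 = 990$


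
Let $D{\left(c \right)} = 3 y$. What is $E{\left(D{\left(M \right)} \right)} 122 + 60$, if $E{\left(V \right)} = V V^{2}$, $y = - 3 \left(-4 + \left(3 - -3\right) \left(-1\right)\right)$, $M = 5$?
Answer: $88938060$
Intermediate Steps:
$y = 30$ ($y = - 3 \left(-4 + \left(3 + 3\right) \left(-1\right)\right) = - 3 \left(-4 + 6 \left(-1\right)\right) = - 3 \left(-4 - 6\right) = \left(-3\right) \left(-10\right) = 30$)
$D{\left(c \right)} = 90$ ($D{\left(c \right)} = 3 \cdot 30 = 90$)
$E{\left(V \right)} = V^{3}$
$E{\left(D{\left(M \right)} \right)} 122 + 60 = 90^{3} \cdot 122 + 60 = 729000 \cdot 122 + 60 = 88938000 + 60 = 88938060$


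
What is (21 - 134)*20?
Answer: -2260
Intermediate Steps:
(21 - 134)*20 = -113*20 = -2260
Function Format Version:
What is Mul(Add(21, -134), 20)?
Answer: -2260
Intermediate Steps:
Mul(Add(21, -134), 20) = Mul(-113, 20) = -2260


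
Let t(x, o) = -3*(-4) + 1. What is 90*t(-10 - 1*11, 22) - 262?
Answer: 908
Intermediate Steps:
t(x, o) = 13 (t(x, o) = 12 + 1 = 13)
90*t(-10 - 1*11, 22) - 262 = 90*13 - 262 = 1170 - 262 = 908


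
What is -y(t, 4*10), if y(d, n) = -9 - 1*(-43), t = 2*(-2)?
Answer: -34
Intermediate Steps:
t = -4
y(d, n) = 34 (y(d, n) = -9 + 43 = 34)
-y(t, 4*10) = -1*34 = -34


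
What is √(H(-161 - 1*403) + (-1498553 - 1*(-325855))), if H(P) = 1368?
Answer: I*√1171330 ≈ 1082.3*I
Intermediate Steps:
√(H(-161 - 1*403) + (-1498553 - 1*(-325855))) = √(1368 + (-1498553 - 1*(-325855))) = √(1368 + (-1498553 + 325855)) = √(1368 - 1172698) = √(-1171330) = I*√1171330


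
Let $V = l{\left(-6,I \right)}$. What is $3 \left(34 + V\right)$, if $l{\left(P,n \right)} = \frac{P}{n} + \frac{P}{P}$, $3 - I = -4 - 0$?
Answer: $\frac{717}{7} \approx 102.43$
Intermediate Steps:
$I = 7$ ($I = 3 - \left(-4 - 0\right) = 3 - \left(-4 + 0\right) = 3 - -4 = 3 + 4 = 7$)
$l{\left(P,n \right)} = 1 + \frac{P}{n}$ ($l{\left(P,n \right)} = \frac{P}{n} + 1 = 1 + \frac{P}{n}$)
$V = \frac{1}{7}$ ($V = \frac{-6 + 7}{7} = \frac{1}{7} \cdot 1 = \frac{1}{7} \approx 0.14286$)
$3 \left(34 + V\right) = 3 \left(34 + \frac{1}{7}\right) = 3 \cdot \frac{239}{7} = \frac{717}{7}$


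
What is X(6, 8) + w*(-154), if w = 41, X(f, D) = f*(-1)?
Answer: -6320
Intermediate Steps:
X(f, D) = -f
X(6, 8) + w*(-154) = -1*6 + 41*(-154) = -6 - 6314 = -6320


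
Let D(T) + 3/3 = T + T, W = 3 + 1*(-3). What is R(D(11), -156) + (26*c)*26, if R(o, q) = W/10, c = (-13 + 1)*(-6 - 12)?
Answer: 146016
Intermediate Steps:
W = 0 (W = 3 - 3 = 0)
c = 216 (c = -12*(-18) = 216)
D(T) = -1 + 2*T (D(T) = -1 + (T + T) = -1 + 2*T)
R(o, q) = 0 (R(o, q) = 0/10 = 0*(⅒) = 0)
R(D(11), -156) + (26*c)*26 = 0 + (26*216)*26 = 0 + 5616*26 = 0 + 146016 = 146016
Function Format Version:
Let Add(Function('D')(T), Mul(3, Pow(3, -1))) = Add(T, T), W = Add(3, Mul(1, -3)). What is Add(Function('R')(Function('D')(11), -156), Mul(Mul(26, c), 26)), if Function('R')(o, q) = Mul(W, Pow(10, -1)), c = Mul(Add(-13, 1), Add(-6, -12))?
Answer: 146016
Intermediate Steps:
W = 0 (W = Add(3, -3) = 0)
c = 216 (c = Mul(-12, -18) = 216)
Function('D')(T) = Add(-1, Mul(2, T)) (Function('D')(T) = Add(-1, Add(T, T)) = Add(-1, Mul(2, T)))
Function('R')(o, q) = 0 (Function('R')(o, q) = Mul(0, Pow(10, -1)) = Mul(0, Rational(1, 10)) = 0)
Add(Function('R')(Function('D')(11), -156), Mul(Mul(26, c), 26)) = Add(0, Mul(Mul(26, 216), 26)) = Add(0, Mul(5616, 26)) = Add(0, 146016) = 146016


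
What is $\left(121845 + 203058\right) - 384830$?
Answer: $-59927$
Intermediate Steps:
$\left(121845 + 203058\right) - 384830 = 324903 - 384830 = -59927$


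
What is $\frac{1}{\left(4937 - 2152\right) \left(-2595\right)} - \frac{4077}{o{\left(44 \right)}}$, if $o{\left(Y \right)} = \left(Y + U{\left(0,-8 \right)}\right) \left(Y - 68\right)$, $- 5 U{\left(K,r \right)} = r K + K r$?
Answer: $\frac{9821594573}{2543930400} \approx 3.8608$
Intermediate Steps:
$U{\left(K,r \right)} = - \frac{2 K r}{5}$ ($U{\left(K,r \right)} = - \frac{r K + K r}{5} = - \frac{K r + K r}{5} = - \frac{2 K r}{5}$)
$o{\left(Y \right)} = Y \left(-68 + Y\right)$ ($o{\left(Y \right)} = \left(Y - 0 \left(-8\right)\right) \left(Y - 68\right) = \left(Y + 0\right) \left(-68 + Y\right) = Y \left(-68 + Y\right)$)
$\frac{1}{\left(4937 - 2152\right) \left(-2595\right)} - \frac{4077}{o{\left(44 \right)}} = \frac{1}{\left(4937 - 2152\right) \left(-2595\right)} - \frac{4077}{44 \left(-68 + 44\right)} = \frac{1}{2785} \left(- \frac{1}{2595}\right) - \frac{4077}{44 \left(-24\right)} = \frac{1}{2785} \left(- \frac{1}{2595}\right) - \frac{4077}{-1056} = - \frac{1}{7227075} - - \frac{1359}{352} = - \frac{1}{7227075} + \frac{1359}{352} = \frac{9821594573}{2543930400}$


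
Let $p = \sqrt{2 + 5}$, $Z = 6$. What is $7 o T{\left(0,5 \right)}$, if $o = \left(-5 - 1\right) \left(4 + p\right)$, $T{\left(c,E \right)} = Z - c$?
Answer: $-1008 - 252 \sqrt{7} \approx -1674.7$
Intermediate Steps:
$p = \sqrt{7} \approx 2.6458$
$T{\left(c,E \right)} = 6 - c$
$o = -24 - 6 \sqrt{7}$ ($o = \left(-5 - 1\right) \left(4 + \sqrt{7}\right) = - 6 \left(4 + \sqrt{7}\right) = -24 - 6 \sqrt{7} \approx -39.875$)
$7 o T{\left(0,5 \right)} = 7 \left(-24 - 6 \sqrt{7}\right) \left(6 - 0\right) = \left(-168 - 42 \sqrt{7}\right) \left(6 + 0\right) = \left(-168 - 42 \sqrt{7}\right) 6 = -1008 - 252 \sqrt{7}$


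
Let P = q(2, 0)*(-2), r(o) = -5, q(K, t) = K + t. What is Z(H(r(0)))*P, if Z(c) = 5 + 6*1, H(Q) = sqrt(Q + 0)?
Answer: -44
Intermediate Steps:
H(Q) = sqrt(Q)
Z(c) = 11 (Z(c) = 5 + 6 = 11)
P = -4 (P = (2 + 0)*(-2) = 2*(-2) = -4)
Z(H(r(0)))*P = 11*(-4) = -44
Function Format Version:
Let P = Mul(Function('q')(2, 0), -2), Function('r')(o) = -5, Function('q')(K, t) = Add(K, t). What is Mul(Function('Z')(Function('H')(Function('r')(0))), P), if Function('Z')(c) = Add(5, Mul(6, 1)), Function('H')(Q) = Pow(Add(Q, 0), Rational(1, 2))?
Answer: -44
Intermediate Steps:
Function('H')(Q) = Pow(Q, Rational(1, 2))
Function('Z')(c) = 11 (Function('Z')(c) = Add(5, 6) = 11)
P = -4 (P = Mul(Add(2, 0), -2) = Mul(2, -2) = -4)
Mul(Function('Z')(Function('H')(Function('r')(0))), P) = Mul(11, -4) = -44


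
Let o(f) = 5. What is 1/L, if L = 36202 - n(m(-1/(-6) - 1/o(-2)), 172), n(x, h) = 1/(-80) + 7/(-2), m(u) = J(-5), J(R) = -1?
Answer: 80/2896441 ≈ 2.7620e-5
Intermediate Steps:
m(u) = -1
n(x, h) = -281/80 (n(x, h) = 1*(-1/80) + 7*(-1/2) = -1/80 - 7/2 = -281/80)
L = 2896441/80 (L = 36202 - 1*(-281/80) = 36202 + 281/80 = 2896441/80 ≈ 36206.)
1/L = 1/(2896441/80) = 80/2896441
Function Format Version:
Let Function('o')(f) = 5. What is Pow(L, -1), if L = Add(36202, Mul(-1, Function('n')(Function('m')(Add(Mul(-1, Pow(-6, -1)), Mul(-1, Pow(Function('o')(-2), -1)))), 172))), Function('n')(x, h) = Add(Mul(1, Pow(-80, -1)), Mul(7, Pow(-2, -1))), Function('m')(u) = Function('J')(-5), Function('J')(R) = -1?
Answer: Rational(80, 2896441) ≈ 2.7620e-5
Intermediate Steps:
Function('m')(u) = -1
Function('n')(x, h) = Rational(-281, 80) (Function('n')(x, h) = Add(Mul(1, Rational(-1, 80)), Mul(7, Rational(-1, 2))) = Add(Rational(-1, 80), Rational(-7, 2)) = Rational(-281, 80))
L = Rational(2896441, 80) (L = Add(36202, Mul(-1, Rational(-281, 80))) = Add(36202, Rational(281, 80)) = Rational(2896441, 80) ≈ 36206.)
Pow(L, -1) = Pow(Rational(2896441, 80), -1) = Rational(80, 2896441)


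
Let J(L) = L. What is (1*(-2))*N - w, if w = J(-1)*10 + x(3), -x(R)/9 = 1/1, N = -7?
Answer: 33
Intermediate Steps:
x(R) = -9 (x(R) = -9/1 = -9*1 = -9)
w = -19 (w = -1*10 - 9 = -10 - 9 = -19)
(1*(-2))*N - w = (1*(-2))*(-7) - 1*(-19) = -2*(-7) + 19 = 14 + 19 = 33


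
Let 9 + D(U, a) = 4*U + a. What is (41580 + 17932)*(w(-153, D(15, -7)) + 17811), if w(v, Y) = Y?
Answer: 1062586760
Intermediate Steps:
D(U, a) = -9 + a + 4*U (D(U, a) = -9 + (4*U + a) = -9 + (a + 4*U) = -9 + a + 4*U)
(41580 + 17932)*(w(-153, D(15, -7)) + 17811) = (41580 + 17932)*((-9 - 7 + 4*15) + 17811) = 59512*((-9 - 7 + 60) + 17811) = 59512*(44 + 17811) = 59512*17855 = 1062586760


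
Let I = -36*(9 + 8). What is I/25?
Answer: -612/25 ≈ -24.480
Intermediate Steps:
I = -612 (I = -36*17 = -612)
I/25 = -612/25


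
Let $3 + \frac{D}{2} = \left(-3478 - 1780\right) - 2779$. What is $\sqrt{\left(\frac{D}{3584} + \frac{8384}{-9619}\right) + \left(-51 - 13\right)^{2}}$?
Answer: $\frac{\sqrt{1186936140536090}}{538664} \approx 63.958$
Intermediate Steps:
$D = -16080$ ($D = -6 + 2 \left(\left(-3478 - 1780\right) - 2779\right) = -6 + 2 \left(-5258 - 2779\right) = -6 + 2 \left(-8037\right) = -6 - 16074 = -16080$)
$\sqrt{\left(\frac{D}{3584} + \frac{8384}{-9619}\right) + \left(-51 - 13\right)^{2}} = \sqrt{\left(- \frac{16080}{3584} + \frac{8384}{-9619}\right) + \left(-51 - 13\right)^{2}} = \sqrt{\left(\left(-16080\right) \frac{1}{3584} + 8384 \left(- \frac{1}{9619}\right)\right) + \left(-51 - 13\right)^{2}} = \sqrt{\left(- \frac{1005}{224} - \frac{8384}{9619}\right) + \left(-64\right)^{2}} = \sqrt{- \frac{11545111}{2154656} + 4096} = \sqrt{\frac{8813925865}{2154656}} = \frac{\sqrt{1186936140536090}}{538664}$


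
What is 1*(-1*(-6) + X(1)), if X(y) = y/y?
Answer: 7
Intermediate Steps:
X(y) = 1
1*(-1*(-6) + X(1)) = 1*(-1*(-6) + 1) = 1*(6 + 1) = 1*7 = 7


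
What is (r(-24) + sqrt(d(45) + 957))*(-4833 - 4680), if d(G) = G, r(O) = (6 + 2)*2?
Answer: -152208 - 9513*sqrt(1002) ≈ -4.5334e+5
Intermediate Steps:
r(O) = 16 (r(O) = 8*2 = 16)
(r(-24) + sqrt(d(45) + 957))*(-4833 - 4680) = (16 + sqrt(45 + 957))*(-4833 - 4680) = (16 + sqrt(1002))*(-9513) = -152208 - 9513*sqrt(1002)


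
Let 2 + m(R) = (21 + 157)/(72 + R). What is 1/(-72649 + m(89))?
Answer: -161/11696633 ≈ -1.3765e-5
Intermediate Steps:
m(R) = -2 + 178/(72 + R) (m(R) = -2 + (21 + 157)/(72 + R) = -2 + 178/(72 + R))
1/(-72649 + m(89)) = 1/(-72649 + 2*(17 - 1*89)/(72 + 89)) = 1/(-72649 + 2*(17 - 89)/161) = 1/(-72649 + 2*(1/161)*(-72)) = 1/(-72649 - 144/161) = 1/(-11696633/161) = -161/11696633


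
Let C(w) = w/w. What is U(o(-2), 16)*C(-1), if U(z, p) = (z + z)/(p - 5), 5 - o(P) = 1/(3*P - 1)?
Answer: 72/77 ≈ 0.93507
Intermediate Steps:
o(P) = 5 - 1/(-1 + 3*P) (o(P) = 5 - 1/(3*P - 1) = 5 - 1/(-1 + 3*P))
U(z, p) = 2*z/(-5 + p) (U(z, p) = (2*z)/(-5 + p) = 2*z/(-5 + p))
C(w) = 1
U(o(-2), 16)*C(-1) = (2*(3*(-2 + 5*(-2))/(-1 + 3*(-2)))/(-5 + 16))*1 = (2*(3*(-2 - 10)/(-1 - 6))/11)*1 = (2*(3*(-12)/(-7))*(1/11))*1 = (2*(3*(-1/7)*(-12))*(1/11))*1 = (2*(36/7)*(1/11))*1 = (72/77)*1 = 72/77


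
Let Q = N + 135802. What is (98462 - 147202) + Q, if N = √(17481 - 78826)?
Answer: 87062 + I*√61345 ≈ 87062.0 + 247.68*I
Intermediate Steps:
N = I*√61345 (N = √(-61345) = I*√61345 ≈ 247.68*I)
Q = 135802 + I*√61345 (Q = I*√61345 + 135802 = 135802 + I*√61345 ≈ 1.358e+5 + 247.68*I)
(98462 - 147202) + Q = (98462 - 147202) + (135802 + I*√61345) = -48740 + (135802 + I*√61345) = 87062 + I*√61345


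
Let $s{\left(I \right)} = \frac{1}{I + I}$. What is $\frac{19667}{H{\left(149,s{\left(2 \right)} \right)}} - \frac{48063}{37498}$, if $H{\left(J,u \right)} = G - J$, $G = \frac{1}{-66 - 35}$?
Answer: $- \frac{18802034479}{141086225} \approx -133.27$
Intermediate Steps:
$s{\left(I \right)} = \frac{1}{2 I}$
$G = - \frac{1}{101}$ ($G = \frac{1}{-101} = - \frac{1}{101} \approx -0.009901$)
$H{\left(J,u \right)} = - \frac{1}{101} - J$
$\frac{19667}{H{\left(149,s{\left(2 \right)} \right)}} - \frac{48063}{37498} = \frac{19667}{- \frac{1}{101} - 149} - \frac{48063}{37498} = \frac{19667}{- \frac{15050}{101}} - \frac{48063}{37498} = 19667 \left(- \frac{101}{15050}\right) - \frac{48063}{37498} = - \frac{1986367}{15050} - \frac{48063}{37498} = - \frac{18802034479}{141086225}$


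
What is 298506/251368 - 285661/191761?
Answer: -560162507/1853945348 ≈ -0.30215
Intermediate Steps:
298506/251368 - 285661/191761 = 298506*(1/251368) - 285661*1/191761 = 11481/9668 - 285661/191761 = -560162507/1853945348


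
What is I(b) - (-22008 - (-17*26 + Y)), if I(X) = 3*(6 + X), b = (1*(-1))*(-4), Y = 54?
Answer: 21650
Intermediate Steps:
b = 4 (b = -1*(-4) = 4)
I(X) = 18 + 3*X
I(b) - (-22008 - (-17*26 + Y)) = (18 + 3*4) - (-22008 - (-17*26 + 54)) = (18 + 12) - (-22008 - (-442 + 54)) = 30 - (-22008 - 1*(-388)) = 30 - (-22008 + 388) = 30 - 1*(-21620) = 30 + 21620 = 21650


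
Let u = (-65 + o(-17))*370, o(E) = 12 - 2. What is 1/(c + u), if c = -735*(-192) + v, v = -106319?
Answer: 1/14451 ≈ 6.9199e-5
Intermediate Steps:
c = 34801 (c = -735*(-192) - 106319 = 141120 - 106319 = 34801)
o(E) = 10
u = -20350 (u = (-65 + 10)*370 = -55*370 = -20350)
1/(c + u) = 1/(34801 - 20350) = 1/14451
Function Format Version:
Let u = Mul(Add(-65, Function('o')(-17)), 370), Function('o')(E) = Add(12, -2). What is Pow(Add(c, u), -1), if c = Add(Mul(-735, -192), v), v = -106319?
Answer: Rational(1, 14451) ≈ 6.9199e-5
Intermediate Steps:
c = 34801 (c = Add(Mul(-735, -192), -106319) = Add(141120, -106319) = 34801)
Function('o')(E) = 10
u = -20350 (u = Mul(Add(-65, 10), 370) = Mul(-55, 370) = -20350)
Pow(Add(c, u), -1) = Pow(Add(34801, -20350), -1) = Pow(14451, -1) = Rational(1, 14451)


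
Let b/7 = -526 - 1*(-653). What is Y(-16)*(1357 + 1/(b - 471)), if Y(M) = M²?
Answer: 72605056/209 ≈ 3.4739e+5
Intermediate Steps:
b = 889 (b = 7*(-526 - 1*(-653)) = 7*(-526 + 653) = 7*127 = 889)
Y(-16)*(1357 + 1/(b - 471)) = (-16)²*(1357 + 1/(889 - 471)) = 256*(1357 + 1/418) = 256*(567227/418) = 72605056/209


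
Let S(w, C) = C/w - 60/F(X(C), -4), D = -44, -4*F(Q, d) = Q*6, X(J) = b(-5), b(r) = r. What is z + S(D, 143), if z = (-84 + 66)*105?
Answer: -7605/4 ≈ -1901.3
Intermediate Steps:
X(J) = -5
F(Q, d) = -3*Q/2 (F(Q, d) = -Q*6/4 = -3*Q/2)
S(w, C) = -8 + C/w (S(w, C) = C/w - 60/((-3/2*(-5))) = C/w - 60/15/2 = C/w - 60*2/15 = C/w - 8 = -8 + C/w)
z = -1890 (z = -18*105 = -1890)
z + S(D, 143) = -1890 + (-8 + 143/(-44)) = -1890 + (-8 + 143*(-1/44)) = -1890 + (-8 - 13/4) = -1890 - 45/4 = -7605/4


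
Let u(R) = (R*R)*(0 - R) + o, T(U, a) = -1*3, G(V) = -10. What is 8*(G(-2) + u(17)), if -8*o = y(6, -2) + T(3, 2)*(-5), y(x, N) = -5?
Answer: -39394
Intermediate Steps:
T(U, a) = -3
o = -5/4 (o = -(-5 - 3*(-5))/8 = -(-5 + 15)/8 = -1/8*10 = -5/4 ≈ -1.2500)
u(R) = -5/4 - R**3 (u(R) = (R*R)*(0 - R) - 5/4 = R**2*(-R) - 5/4 = -R**3 - 5/4 = -5/4 - R**3)
8*(G(-2) + u(17)) = 8*(-10 + (-5/4 - 1*17**3)) = 8*(-10 + (-5/4 - 1*4913)) = 8*(-10 + (-5/4 - 4913)) = 8*(-10 - 19657/4) = 8*(-19697/4) = -39394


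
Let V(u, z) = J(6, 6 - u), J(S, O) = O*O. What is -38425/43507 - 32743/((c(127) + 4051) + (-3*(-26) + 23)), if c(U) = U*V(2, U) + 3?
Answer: -1662285176/269177809 ≈ -6.1754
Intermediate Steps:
J(S, O) = O**2
V(u, z) = (6 - u)**2
c(U) = 3 + 16*U (c(U) = U*(-6 + 2)**2 + 3 = U*(-4)**2 + 3 = U*16 + 3 = 16*U + 3 = 3 + 16*U)
-38425/43507 - 32743/((c(127) + 4051) + (-3*(-26) + 23)) = -38425/43507 - 32743/(((3 + 16*127) + 4051) + (-3*(-26) + 23)) = -38425*1/43507 - 32743/(((3 + 2032) + 4051) + (78 + 23)) = -38425/43507 - 32743/((2035 + 4051) + 101) = -38425/43507 - 32743/(6086 + 101) = -38425/43507 - 32743/6187 = -1662285176/269177809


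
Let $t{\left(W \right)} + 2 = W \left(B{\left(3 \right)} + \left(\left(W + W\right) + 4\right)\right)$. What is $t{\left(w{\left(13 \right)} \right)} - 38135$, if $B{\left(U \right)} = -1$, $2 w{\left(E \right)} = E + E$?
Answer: $-37760$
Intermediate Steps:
$w{\left(E \right)} = E$ ($w{\left(E \right)} = \frac{E + E}{2} = \frac{2 E}{2} = E$)
$t{\left(W \right)} = -2 + W \left(3 + 2 W\right)$ ($t{\left(W \right)} = -2 + W \left(-1 + \left(\left(W + W\right) + 4\right)\right) = -2 + W \left(-1 + \left(2 W + 4\right)\right) = -2 + W \left(-1 + \left(4 + 2 W\right)\right) = -2 + W \left(3 + 2 W\right)$)
$t{\left(w{\left(13 \right)} \right)} - 38135 = \left(-2 + 2 \cdot 13^{2} + 3 \cdot 13\right) - 38135 = \left(-2 + 2 \cdot 169 + 39\right) - 38135 = \left(-2 + 338 + 39\right) - 38135 = 375 - 38135 = -37760$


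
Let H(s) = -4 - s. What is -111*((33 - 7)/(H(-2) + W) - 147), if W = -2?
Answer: 34077/2 ≈ 17039.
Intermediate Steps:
-111*((33 - 7)/(H(-2) + W) - 147) = -111*((33 - 7)/((-4 - 1*(-2)) - 2) - 147) = -111*(26/((-4 + 2) - 2) - 147) = -111*(26/(-2 - 2) - 147) = -111*(26/(-4) - 147) = -111*(26*(-1/4) - 147) = -111*(-13/2 - 147) = -111*(-307/2) = 34077/2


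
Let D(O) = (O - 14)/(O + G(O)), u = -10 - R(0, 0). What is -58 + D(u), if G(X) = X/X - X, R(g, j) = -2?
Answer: -80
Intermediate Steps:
u = -8 (u = -10 - 1*(-2) = -10 + 2 = -8)
G(X) = 1 - X
D(O) = -14 + O (D(O) = (O - 14)/(O + (1 - O)) = (-14 + O)/1 = (-14 + O)*1 = -14 + O)
-58 + D(u) = -58 + (-14 - 8) = -58 - 22 = -80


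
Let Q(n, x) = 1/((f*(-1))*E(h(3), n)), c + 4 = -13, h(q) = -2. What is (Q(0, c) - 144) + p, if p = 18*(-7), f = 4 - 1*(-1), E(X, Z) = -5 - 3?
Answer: -10799/40 ≈ -269.98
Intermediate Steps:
c = -17 (c = -4 - 13 = -17)
E(X, Z) = -8
f = 5 (f = 4 + 1 = 5)
p = -126
Q(n, x) = 1/40 (Q(n, x) = 1/((5*(-1))*(-8)) = 1/(-5*(-8)) = 1/40)
(Q(0, c) - 144) + p = (1/40 - 144) - 126 = -5759/40 - 126 = -10799/40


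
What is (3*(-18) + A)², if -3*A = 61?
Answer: 49729/9 ≈ 5525.4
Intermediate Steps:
A = -61/3 (A = -⅓*61 = -61/3 ≈ -20.333)
(3*(-18) + A)² = (3*(-18) - 61/3)² = (-54 - 61/3)² = (-223/3)² = 49729/9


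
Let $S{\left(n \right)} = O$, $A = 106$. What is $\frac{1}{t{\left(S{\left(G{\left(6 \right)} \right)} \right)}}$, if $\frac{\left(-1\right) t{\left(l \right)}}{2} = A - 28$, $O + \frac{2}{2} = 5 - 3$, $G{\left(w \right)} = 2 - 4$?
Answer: $- \frac{1}{156} \approx -0.0064103$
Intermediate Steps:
$G{\left(w \right)} = -2$
$O = 1$ ($O = -1 + \left(5 - 3\right) = -1 + 2 = 1$)
$S{\left(n \right)} = 1$
$t{\left(l \right)} = -156$ ($t{\left(l \right)} = - 2 \left(106 - 28\right) = \left(-2\right) 78 = -156$)
$\frac{1}{t{\left(S{\left(G{\left(6 \right)} \right)} \right)}} = \frac{1}{-156} = - \frac{1}{156}$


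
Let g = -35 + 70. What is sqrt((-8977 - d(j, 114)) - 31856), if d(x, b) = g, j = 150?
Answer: 2*I*sqrt(10217) ≈ 202.16*I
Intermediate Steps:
g = 35
d(x, b) = 35
sqrt((-8977 - d(j, 114)) - 31856) = sqrt((-8977 - 1*35) - 31856) = sqrt((-8977 - 35) - 31856) = sqrt(-9012 - 31856) = sqrt(-40868) = 2*I*sqrt(10217)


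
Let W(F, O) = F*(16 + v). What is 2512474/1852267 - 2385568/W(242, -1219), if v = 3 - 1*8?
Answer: -2206010338434/2465367377 ≈ -894.80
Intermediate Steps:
v = -5 (v = 3 - 8 = -5)
W(F, O) = 11*F (W(F, O) = F*(16 - 5) = F*11 = 11*F)
2512474/1852267 - 2385568/W(242, -1219) = 2512474/1852267 - 2385568/(11*242) = 2512474*(1/1852267) - 2385568/2662 = 2512474/1852267 - 2385568*1/2662 = 2512474/1852267 - 1192784/1331 = -2206010338434/2465367377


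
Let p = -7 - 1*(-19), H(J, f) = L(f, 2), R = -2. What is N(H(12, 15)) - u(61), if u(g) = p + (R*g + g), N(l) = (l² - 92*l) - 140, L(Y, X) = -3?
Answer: 194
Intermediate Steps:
H(J, f) = -3
p = 12 (p = -7 + 19 = 12)
N(l) = -140 + l² - 92*l
u(g) = 12 - g (u(g) = 12 + (-2*g + g) = 12 - g)
N(H(12, 15)) - u(61) = (-140 + (-3)² - 92*(-3)) - (12 - 1*61) = (-140 + 9 + 276) - (12 - 61) = 145 - 1*(-49) = 145 + 49 = 194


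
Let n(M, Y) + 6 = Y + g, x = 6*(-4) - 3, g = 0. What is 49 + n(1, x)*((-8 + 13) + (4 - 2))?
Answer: -182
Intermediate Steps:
x = -27 (x = -24 - 3 = -27)
n(M, Y) = -6 + Y (n(M, Y) = -6 + (Y + 0) = -6 + Y)
49 + n(1, x)*((-8 + 13) + (4 - 2)) = 49 + (-6 - 27)*((-8 + 13) + (4 - 2)) = 49 - 33*(5 + 2) = 49 - 33*7 = 49 - 231 = -182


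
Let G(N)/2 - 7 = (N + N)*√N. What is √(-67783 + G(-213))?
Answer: √(-67769 - 852*I*√213) ≈ 23.784 - 261.41*I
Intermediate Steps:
G(N) = 14 + 4*N^(3/2) (G(N) = 14 + 2*((N + N)*√N) = 14 + 2*((2*N)*√N) = 14 + 2*(2*N^(3/2)) = 14 + 4*N^(3/2))
√(-67783 + G(-213)) = √(-67783 + (14 + 4*(-213)^(3/2))) = √(-67783 + (14 + 4*(-213*I*√213))) = √(-67783 + (14 - 852*I*√213)) = √(-67769 - 852*I*√213)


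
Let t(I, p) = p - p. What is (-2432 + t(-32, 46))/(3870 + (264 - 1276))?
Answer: -1216/1429 ≈ -0.85094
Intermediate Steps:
t(I, p) = 0
(-2432 + t(-32, 46))/(3870 + (264 - 1276)) = (-2432 + 0)/(3870 + (264 - 1276)) = -2432/(3870 - 1012) = -2432/2858 = -2432*1/2858 = -1216/1429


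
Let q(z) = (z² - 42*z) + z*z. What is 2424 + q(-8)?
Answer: 2888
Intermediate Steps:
q(z) = -42*z + 2*z² (q(z) = (z² - 42*z) + z² = -42*z + 2*z²)
2424 + q(-8) = 2424 + 2*(-8)*(-21 - 8) = 2424 + 2*(-8)*(-29) = 2424 + 464 = 2888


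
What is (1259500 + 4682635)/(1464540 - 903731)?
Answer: 5942135/560809 ≈ 10.596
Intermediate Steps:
(1259500 + 4682635)/(1464540 - 903731) = 5942135/560809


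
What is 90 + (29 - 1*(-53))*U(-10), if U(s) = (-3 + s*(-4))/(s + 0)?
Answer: -1067/5 ≈ -213.40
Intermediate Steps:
U(s) = (-3 - 4*s)/s
90 + (29 - 1*(-53))*U(-10) = 90 + (29 - 1*(-53))*(-4 - 3/(-10)) = 90 + (29 + 53)*(-4 - 3*(-1/10)) = 90 + 82*(-4 + 3/10) = 90 + 82*(-37/10) = 90 - 1517/5 = -1067/5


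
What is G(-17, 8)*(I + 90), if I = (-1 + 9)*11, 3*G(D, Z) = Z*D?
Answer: -24208/3 ≈ -8069.3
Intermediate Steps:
G(D, Z) = D*Z/3 (G(D, Z) = (Z*D)/3 = (D*Z)/3 = D*Z/3)
I = 88 (I = 8*11 = 88)
G(-17, 8)*(I + 90) = ((1/3)*(-17)*8)*(88 + 90) = -136/3*178 = -24208/3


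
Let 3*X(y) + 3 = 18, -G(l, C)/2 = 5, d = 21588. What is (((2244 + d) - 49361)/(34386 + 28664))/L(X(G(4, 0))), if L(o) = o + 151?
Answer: -25529/9835800 ≈ -0.0025955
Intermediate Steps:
G(l, C) = -10 (G(l, C) = -2*5 = -10)
X(y) = 5 (X(y) = -1 + (⅓)*18 = -1 + 6 = 5)
L(o) = 151 + o
(((2244 + d) - 49361)/(34386 + 28664))/L(X(G(4, 0))) = (((2244 + 21588) - 49361)/(34386 + 28664))/(151 + 5) = ((23832 - 49361)/63050)/156 = -25529*1/63050*(1/156) = -25529/63050*1/156 = -25529/9835800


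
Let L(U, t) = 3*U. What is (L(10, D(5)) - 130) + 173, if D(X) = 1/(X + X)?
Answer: 73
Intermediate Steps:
D(X) = 1/(2*X)
(L(10, D(5)) - 130) + 173 = (3*10 - 130) + 173 = (30 - 130) + 173 = -100 + 173 = 73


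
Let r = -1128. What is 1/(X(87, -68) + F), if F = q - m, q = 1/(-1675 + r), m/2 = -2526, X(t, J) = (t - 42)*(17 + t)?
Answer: 2803/27278795 ≈ 0.00010275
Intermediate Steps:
X(t, J) = (-42 + t)*(17 + t)
m = -5052 (m = 2*(-2526) = -5052)
q = -1/2803 (q = 1/(-1675 - 1128) = 1/(-2803) = -1/2803 ≈ -0.00035676)
F = 14160755/2803 (F = -1/2803 - 1*(-5052) = -1/2803 + 5052 = 14160755/2803 ≈ 5052.0)
1/(X(87, -68) + F) = 1/((-714 + 87**2 - 25*87) + 14160755/2803) = 1/((-714 + 7569 - 2175) + 14160755/2803) = 1/(4680 + 14160755/2803) = 1/(27278795/2803) = 2803/27278795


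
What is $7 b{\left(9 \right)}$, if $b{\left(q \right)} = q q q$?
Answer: $5103$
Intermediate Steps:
$b{\left(q \right)} = q^{3}$ ($b{\left(q \right)} = q^{2} q = q^{3}$)
$7 b{\left(9 \right)} = 7 \cdot 9^{3} = 7 \cdot 729 = 5103$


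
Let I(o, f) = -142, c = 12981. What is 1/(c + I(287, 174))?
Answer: 1/12839 ≈ 7.7888e-5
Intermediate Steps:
1/(c + I(287, 174)) = 1/(12981 - 142) = 1/12839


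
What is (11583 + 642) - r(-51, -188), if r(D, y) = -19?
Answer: 12244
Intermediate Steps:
(11583 + 642) - r(-51, -188) = (11583 + 642) - 1*(-19) = 12225 + 19 = 12244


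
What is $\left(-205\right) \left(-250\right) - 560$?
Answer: $50690$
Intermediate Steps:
$\left(-205\right) \left(-250\right) - 560 = 51250 - 560 = 50690$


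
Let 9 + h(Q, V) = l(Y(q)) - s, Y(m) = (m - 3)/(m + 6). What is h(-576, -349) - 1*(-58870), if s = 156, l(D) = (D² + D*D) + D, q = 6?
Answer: 469643/8 ≈ 58705.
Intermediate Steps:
Y(m) = (-3 + m)/(6 + m)
l(D) = D + 2*D² (l(D) = (D² + D²) + D = 2*D² + D = D + 2*D²)
h(Q, V) = -1317/8 (h(Q, V) = -9 + (((-3 + 6)/(6 + 6))*(1 + 2*((-3 + 6)/(6 + 6))) - 1*156) = -9 + ((3/12)*(1 + 2*(3/12)) - 156) = -9 + (((1/12)*3)*(1 + 2*((1/12)*3)) - 156) = -9 + ((1 + 2*(¼))/4 - 156) = -9 + ((1 + ½)/4 - 156) = -9 + ((¼)*(3/2) - 156) = -9 + (3/8 - 156) = -9 - 1245/8 = -1317/8)
h(-576, -349) - 1*(-58870) = -1317/8 - 1*(-58870) = -1317/8 + 58870 = 469643/8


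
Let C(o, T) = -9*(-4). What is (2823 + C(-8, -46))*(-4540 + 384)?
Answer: -11882004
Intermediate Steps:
C(o, T) = 36
(2823 + C(-8, -46))*(-4540 + 384) = (2823 + 36)*(-4540 + 384) = 2859*(-4156) = -11882004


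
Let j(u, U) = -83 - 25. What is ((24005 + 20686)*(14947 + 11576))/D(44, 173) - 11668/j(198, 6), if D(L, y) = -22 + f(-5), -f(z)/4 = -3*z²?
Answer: 32004974537/7506 ≈ 4.2639e+6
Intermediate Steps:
f(z) = 12*z² (f(z) = -(-12)*z² = 12*z²)
j(u, U) = -108
D(L, y) = 278 (D(L, y) = -22 + 12*(-5)² = -22 + 12*25 = -22 + 300 = 278)
((24005 + 20686)*(14947 + 11576))/D(44, 173) - 11668/j(198, 6) = ((24005 + 20686)*(14947 + 11576))/278 - 11668/(-108) = (44691*26523)*(1/278) - 11668*(-1/108) = 1185339393*(1/278) + 2917/27 = 1185339393/278 + 2917/27 = 32004974537/7506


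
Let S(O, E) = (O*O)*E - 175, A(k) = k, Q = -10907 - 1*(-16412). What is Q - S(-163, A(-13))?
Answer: 351077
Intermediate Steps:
Q = 5505 (Q = -10907 + 16412 = 5505)
S(O, E) = -175 + E*O² (S(O, E) = O²*E - 175 = E*O² - 175 = -175 + E*O²)
Q - S(-163, A(-13)) = 5505 - (-175 - 13*(-163)²) = 5505 - (-175 - 13*26569) = 5505 - (-175 - 345397) = 5505 - 1*(-345572) = 5505 + 345572 = 351077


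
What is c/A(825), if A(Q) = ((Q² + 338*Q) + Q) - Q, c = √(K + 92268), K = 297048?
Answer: 2*√97329/959475 ≈ 0.00065031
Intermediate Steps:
c = 2*√97329 (c = √(297048 + 92268) = √389316 = 2*√97329 ≈ 623.95)
A(Q) = Q² + 338*Q (A(Q) = (Q² + 339*Q) - Q = Q² + 338*Q)
c/A(825) = (2*√97329)/((825*(338 + 825))) = (2*√97329)/((825*1163)) = (2*√97329)/959475 = (2*√97329)*(1/959475) = 2*√97329/959475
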